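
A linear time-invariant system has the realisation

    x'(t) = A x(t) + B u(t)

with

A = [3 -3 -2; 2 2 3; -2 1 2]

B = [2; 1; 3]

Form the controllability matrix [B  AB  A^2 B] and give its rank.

3

AB = [[-3], [15], [3]]
A^2B = [[-60], [33], [27]]
Controllability matrix C = [B  AB  A^2B] = [[2, -3, -60], [1, 15, 33], [3, 3, 27]]
det(C) = 2·(15·27 - 33·3) - (-3)·(1·27 - 33·3) + (-60)·(1·3 - 15·3) = 2·306 - (-3)·(-72) + (-60)·(-42) = 2916 ≠ 0, so rank(C) = 3.
rank(C) = 3 = n, so the pair (A, B) is completely controllable.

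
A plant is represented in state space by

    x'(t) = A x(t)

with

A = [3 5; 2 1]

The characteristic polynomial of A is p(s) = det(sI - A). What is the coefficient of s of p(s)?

For a 2×2 matrix, det(sI - A) = s^2 - (tr A)s + det A.
tr A = 4, det A = -7.
So p(s) = s^2 - 4s - 7.
The coefficient of s is -4.

-4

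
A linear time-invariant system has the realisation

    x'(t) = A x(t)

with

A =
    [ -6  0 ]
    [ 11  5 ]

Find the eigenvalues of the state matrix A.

-6, 5

det(sI - A) = s^2 - (tr A)s + det A, with tr A = (-6) + 5 = -1 and det A = (-6)·5 - 0·11 = -30 - 0 = -30.
So p(s) = det(sI - A) = s^2 + s - 30.
Factor s^2 + s - 30: two numbers with sum -1 and product -30 are 5 and -6, so s^2 + s - 30 = (s - 5)(s + 6).
Hence p(s) = (s - 5) (s + 6), with roots -6, 5.
At least one eigenvalue has non-negative real part, so the system is not asymptotically stable.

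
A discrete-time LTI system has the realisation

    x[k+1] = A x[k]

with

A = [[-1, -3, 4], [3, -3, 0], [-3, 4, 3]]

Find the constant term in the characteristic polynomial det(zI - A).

Expand det(zI - A) for the 3×3 matrix.
p(z) = z^3 + z^2 + 12z - 48.
(Check: constant term = det(-A) = (-1)^3 det A = -48; coefficient of z^2 = -tr A = 1.)
The constant term is -48.

-48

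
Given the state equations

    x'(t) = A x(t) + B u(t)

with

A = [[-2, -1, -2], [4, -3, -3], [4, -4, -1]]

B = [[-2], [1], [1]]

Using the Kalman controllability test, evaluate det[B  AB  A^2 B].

-116

AB = [[1], [-14], [-13]]
A^2B = [[38], [85], [73]]
Controllability matrix C = [B  AB  A^2B] = [[-2, 1, 38], [1, -14, 85], [1, -13, 73]]
Expanding along the first row, det(C) = (-2)·((-14)·73 - 85·(-13)) - 1·(1·73 - 85·1) + 38·(1·(-13) - (-14)·1) = (-2)·83 - 1·(-12) + 38·1 = -116
Since det(C) ≠ 0, rank(C) = 3 and the system is completely controllable.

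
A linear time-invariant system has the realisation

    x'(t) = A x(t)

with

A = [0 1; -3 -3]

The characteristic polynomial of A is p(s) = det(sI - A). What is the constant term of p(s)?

3

For a 2×2 matrix, det(sI - A) = s^2 - (tr A)s + det A.
tr A = -3, det A = 3.
So p(s) = s^2 + 3s + 3.
The constant term is 3.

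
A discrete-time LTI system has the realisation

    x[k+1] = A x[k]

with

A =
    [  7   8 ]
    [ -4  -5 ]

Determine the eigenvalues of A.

-1, 3

det(zI - A) = z^2 - (tr A)z + det A, with tr A = 7 + (-5) = 2 and det A = 7·(-5) - 8·(-4) = -35 - (-32) = -3.
So p(z) = det(zI - A) = z^2 - 2z - 3.
Factor z^2 - 2z - 3: two numbers with sum 2 and product -3 are 3 and -1, so z^2 - 2z - 3 = (z - 3)(z + 1).
Hence p(z) = (z - 3) (z + 1), with roots -1, 3.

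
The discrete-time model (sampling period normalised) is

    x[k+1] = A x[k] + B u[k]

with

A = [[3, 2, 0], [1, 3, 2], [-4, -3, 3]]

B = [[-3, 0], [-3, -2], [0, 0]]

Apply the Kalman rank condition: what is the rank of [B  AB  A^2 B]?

AB = [[-15, -4], [-12, -6], [21, 6]]
A^2B = [[-69, -24], [-9, -10], [159, 52]]
Controllability matrix C = [B  AB  A^2B] = [[-3, 0, -15, -4, -69, -24], [-3, -2, -12, -6, -9, -10], [0, 0, 21, 6, 159, 52]]
Take the 3×3 submatrix of C formed by columns 1, 2, 3: [[-3, 0, -15], [-3, -2, -12], [0, 0, 21]]. Its determinant is (-3)·((-2)·21 - (-12)·0) - 0·((-3)·21 - (-12)·0) + (-15)·((-3)·0 - (-2)·0) = (-3)·(-42) - 0·(-63) + (-15)·0 = 126 ≠ 0.
So rank(C) ≥ 3; since C has 3 rows, rank(C) = 3.
rank(C) = 3 = n, so the pair (A, B) is completely controllable.

3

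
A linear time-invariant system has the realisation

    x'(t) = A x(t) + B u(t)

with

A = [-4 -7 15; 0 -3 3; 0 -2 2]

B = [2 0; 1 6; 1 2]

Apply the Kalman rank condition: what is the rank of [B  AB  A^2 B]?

2

AB = [[0, -12], [0, -12], [0, -8]]
A^2B = [[0, 12], [0, 12], [0, 8]]
Controllability matrix C = [B  AB  A^2B] = [[2, 0, 0, -12, 0, 12], [1, 6, 0, -12, 0, 12], [1, 2, 0, -8, 0, 8]]
The rows r1, r2, r3 of C are linearly dependent: -r1 - r2 + 3·r3 = 0 (check each entry), so rank(C) ≤ 2.
The 2×2 minor from rows 1, 2, columns 1, 2 is 2·6 - 0·1 = 12 - 0 = 12 ≠ 0, so rank(C) = 2.
rank(C) = 2 < n = 3, so the pair (A, B) is not completely controllable.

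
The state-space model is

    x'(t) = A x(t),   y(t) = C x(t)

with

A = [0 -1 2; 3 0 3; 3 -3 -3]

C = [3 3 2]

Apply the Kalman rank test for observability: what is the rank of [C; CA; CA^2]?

3

CA = [[15, -9, 9]]
CA^2 = [[0, -42, -24]]
Observability matrix O = [C; CA; CA^2] = [[3, 3, 2], [15, -9, 9], [0, -42, -24]]
det(O) = 3·((-9)·(-24) - 9·(-42)) - 3·(15·(-24) - 9·0) + 2·(15·(-42) - (-9)·0) = 3·594 - 3·(-360) + 2·(-630) = 1602 ≠ 0, so rank(O) = 3.
rank(O) = 3 = n, so the pair (A, C) is completely observable.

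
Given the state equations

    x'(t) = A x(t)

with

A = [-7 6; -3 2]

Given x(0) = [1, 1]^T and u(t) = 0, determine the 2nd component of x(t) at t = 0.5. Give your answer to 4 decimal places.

det(sI - A) = s^2 - (tr A)s + det A, with tr A = (-7) + 2 = -5 and det A = (-7)·2 - 6·(-3) = -14 - (-18) = 4.
So p(s) = det(sI - A) = s^2 + 5s + 4.
Factor s^2 + 5s + 4: two numbers with sum -5 and product 4 are -1 and -4, so s^2 + 5s + 4 = (s + 1)(s + 4).
Hence p(s) = (s + 1) (s + 4), with roots -4, -1.
The eigenvalues -4, -1 are distinct and real, so A is diagonalisable and x(t) = e^{At} x(0) = V diag(e^{λ_i t}) V^{-1} x(0), where the columns of V are the eigenvectors.
λ = -4: A - (-4)I = [[-3, 6], [-3, 6]]. Row 1 gives (-3)·v1 + 6·v2 = 0, so take v_1 = [-2, -1]^T.
λ = -1: A - (-1)I = [[-6, 6], [-3, 3]]. Row 1 gives (-6)·v1 + 6·v2 = 0, so take v_2 = [1, 1]^T.
V = [v_1 v_2] = [[-2, 1], [-1, 1]] has det V = -1, so V^{-1} = adj(V)/det V = [[-1, 1], [-1, 2]].
Modal coordinates z(0) = V^{-1} x(0): (-1)·1 + 1·1 = 0; (-1)·1 + 2·1 = 1; so z(0) = [0, 1]^T.
x_2(t) = Σ_i (v_i)_2 · z_i(0) · e^{λ_i t} (row 2 of V times the modal terms).
x_2(0.5) = (-1)·0·e^{-4·0.5} + 1·1·e^{-1·0.5} = 0·0.135335 + 1·0.606531 = 0.6065.

0.6065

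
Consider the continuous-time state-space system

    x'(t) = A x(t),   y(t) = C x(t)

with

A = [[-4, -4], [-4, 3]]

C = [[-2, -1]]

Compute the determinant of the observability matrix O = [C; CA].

2

CA = [[12, 5]]
Observability matrix O = [C; CA] = [[-2, -1], [12, 5]]
det(O) = (-2)·5 - (-1)·12 = -10 - (-12) = 2
Since det(O) ≠ 0, rank(O) = 2 and the system is completely observable.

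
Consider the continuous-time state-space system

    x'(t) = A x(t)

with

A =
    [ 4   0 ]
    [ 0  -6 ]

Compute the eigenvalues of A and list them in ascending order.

-6, 4

det(sI - A) = s^2 - (tr A)s + det A, with tr A = 4 + (-6) = -2 and det A = 4·(-6) - 0·0 = -24 - 0 = -24.
So p(s) = det(sI - A) = s^2 + 2s - 24.
Factor s^2 + 2s - 24: two numbers with sum -2 and product -24 are 4 and -6, so s^2 + 2s - 24 = (s - 4)(s + 6).
Hence p(s) = (s - 4) (s + 6), with roots -6, 4.
At least one eigenvalue has non-negative real part, so the system is not asymptotically stable.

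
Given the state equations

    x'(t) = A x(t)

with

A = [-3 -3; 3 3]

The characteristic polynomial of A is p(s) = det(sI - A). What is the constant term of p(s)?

0

For a 2×2 matrix, det(sI - A) = s^2 - (tr A)s + det A.
tr A = 0, det A = 0.
So p(s) = s^2.
The constant term is 0.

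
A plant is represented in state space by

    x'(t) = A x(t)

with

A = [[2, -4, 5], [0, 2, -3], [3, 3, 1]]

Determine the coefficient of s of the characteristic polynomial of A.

2

Expand det(sI - A) for the 3×3 matrix.
p(s) = s^3 - 5s^2 + 2s - 28.
(Check: constant term = det(-A) = (-1)^3 det A = -28; coefficient of s^2 = -tr A = -5.)
The coefficient of s is 2.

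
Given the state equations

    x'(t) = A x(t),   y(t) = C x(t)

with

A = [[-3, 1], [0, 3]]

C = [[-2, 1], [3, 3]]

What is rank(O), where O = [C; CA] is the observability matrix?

CA = [[6, 1], [-9, 12]]
Observability matrix O = [C; CA] = [[-2, 1], [3, 3], [6, 1], [-9, 12]]
Take the 2×2 submatrix of O formed by rows 1, 2: [[-2, 1], [3, 3]]. Its determinant is (-2)·3 - 1·3 = -6 - 3 = -9 ≠ 0.
So rank(O) ≥ 2; since O has 2 columns, rank(O) = 2.
rank(O) = 2 = n, so the pair (A, C) is completely observable.

2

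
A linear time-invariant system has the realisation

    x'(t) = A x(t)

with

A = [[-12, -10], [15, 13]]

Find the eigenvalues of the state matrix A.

-2, 3

det(sI - A) = s^2 - (tr A)s + det A, with tr A = (-12) + 13 = 1 and det A = (-12)·13 - (-10)·15 = -156 - (-150) = -6.
So p(s) = det(sI - A) = s^2 - s - 6.
Factor s^2 - s - 6: two numbers with sum 1 and product -6 are 3 and -2, so s^2 - s - 6 = (s - 3)(s + 2).
Hence p(s) = (s - 3) (s + 2), with roots -2, 3.
At least one eigenvalue has non-negative real part, so the system is not asymptotically stable.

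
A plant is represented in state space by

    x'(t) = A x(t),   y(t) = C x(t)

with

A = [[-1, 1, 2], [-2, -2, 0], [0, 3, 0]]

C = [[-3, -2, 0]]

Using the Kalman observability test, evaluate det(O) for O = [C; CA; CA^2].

CA = [[7, 1, -6]]
CA^2 = [[-9, -13, 14]]
Observability matrix O = [C; CA; CA^2] = [[-3, -2, 0], [7, 1, -6], [-9, -13, 14]]
Expanding along the first row, det(O) = (-3)·(1·14 - (-6)·(-13)) - (-2)·(7·14 - (-6)·(-9)) + 0·(7·(-13) - 1·(-9)) = (-3)·(-64) - (-2)·44 + 0·(-82) = 280
Since det(O) ≠ 0, rank(O) = 3 and the system is completely observable.

280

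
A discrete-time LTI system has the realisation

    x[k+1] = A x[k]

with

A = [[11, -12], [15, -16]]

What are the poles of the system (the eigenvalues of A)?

det(zI - A) = z^2 - (tr A)z + det A, with tr A = 11 + (-16) = -5 and det A = 11·(-16) - (-12)·15 = -176 - (-180) = 4.
So p(z) = det(zI - A) = z^2 + 5z + 4.
Factor z^2 + 5z + 4: two numbers with sum -5 and product 4 are -1 and -4, so z^2 + 5z + 4 = (z + 1)(z + 4).
Hence p(z) = (z + 1) (z + 4), with roots -4, -1.

-4, -1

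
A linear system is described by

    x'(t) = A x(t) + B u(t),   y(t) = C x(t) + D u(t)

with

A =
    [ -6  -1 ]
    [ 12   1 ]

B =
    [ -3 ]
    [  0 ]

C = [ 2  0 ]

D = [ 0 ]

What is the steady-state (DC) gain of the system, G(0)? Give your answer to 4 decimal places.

1.0000

G(0) = C(-A)^{-1}B + D = -C A^{-1} B + D.
det A = 6, so A^{-1} = (1/6)·adj(A) = [[1/6, 1/6], [-2, -1]]
A^{-1} B = [-1/2, 6]^T
C A^{-1} B = -1
G(0) = D - C A^{-1} B = 0 - (-1) = 1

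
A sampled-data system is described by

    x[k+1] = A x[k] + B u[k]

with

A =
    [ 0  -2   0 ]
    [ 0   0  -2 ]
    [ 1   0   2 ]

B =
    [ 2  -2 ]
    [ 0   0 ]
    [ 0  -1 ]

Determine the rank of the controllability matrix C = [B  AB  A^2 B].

AB = [[0, 0], [0, 2], [2, -4]]
A^2B = [[0, -4], [-4, 8], [4, -8]]
Controllability matrix C = [B  AB  A^2B] = [[2, -2, 0, 0, 0, -4], [0, 0, 0, 2, -4, 8], [0, -1, 2, -4, 4, -8]]
Take the 3×3 submatrix of C formed by columns 1, 2, 4: [[2, -2, 0], [0, 0, 2], [0, -1, -4]]. Its determinant is 2·(0·(-4) - 2·(-1)) - (-2)·(0·(-4) - 2·0) + 0·(0·(-1) - 0·0) = 2·2 - (-2)·0 + 0·0 = 4 ≠ 0.
So rank(C) ≥ 3; since C has 3 rows, rank(C) = 3.
rank(C) = 3 = n, so the pair (A, B) is completely controllable.

3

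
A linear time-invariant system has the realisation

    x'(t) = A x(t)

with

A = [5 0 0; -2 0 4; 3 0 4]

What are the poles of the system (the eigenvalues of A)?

det(sI - A) = s^3 - (tr A)s^2 + (M11 + M22 + M33)s - det A, where Mii is the 2×2 principal minor of A obtained by deleting row i and column i.
tr A = 5 + 0 + 4 = 9; M11 = 0·4 - 4·0 = 0 - 0 = 0; M22 = 5·4 - 0·3 = 20 - 0 = 20; M33 = 5·0 - 0·(-2) = 0 - 0 = 0; sum of minors = 20.
det A = 5·(0·4 - 4·0) - 0·((-2)·4 - 4·3) + 0·((-2)·0 - 0·3) = 5·0 - 0·(-20) + 0·0 = 0.
So p(s) = det(sI - A) = s^3 - 9s^2 + 20s.
The constant term is 0, so p(s) = s(s^2 - 9s + 20).
Factor s^2 - 9s + 20: two numbers with sum 9 and product 20 are 5 and 4, so s^2 - 9s + 20 = (s - 5)(s - 4).
Hence p(s) = s (s - 5) (s - 4), with roots 0, 4, 5.
At least one eigenvalue has non-negative real part, so the system is not asymptotically stable.

0, 4, 5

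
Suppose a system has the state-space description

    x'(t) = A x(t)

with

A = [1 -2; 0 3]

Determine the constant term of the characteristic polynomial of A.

For a 2×2 matrix, det(sI - A) = s^2 - (tr A)s + det A.
tr A = 4, det A = 3.
So p(s) = s^2 - 4s + 3.
The constant term is 3.

3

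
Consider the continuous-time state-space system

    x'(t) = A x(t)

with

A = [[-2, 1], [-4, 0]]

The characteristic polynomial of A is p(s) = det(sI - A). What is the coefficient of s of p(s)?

2

For a 2×2 matrix, det(sI - A) = s^2 - (tr A)s + det A.
tr A = -2, det A = 4.
So p(s) = s^2 + 2s + 4.
The coefficient of s is 2.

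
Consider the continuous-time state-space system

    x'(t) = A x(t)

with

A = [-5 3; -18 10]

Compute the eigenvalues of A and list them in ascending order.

1, 4

det(sI - A) = s^2 - (tr A)s + det A, with tr A = (-5) + 10 = 5 and det A = (-5)·10 - 3·(-18) = -50 - (-54) = 4.
So p(s) = det(sI - A) = s^2 - 5s + 4.
Factor s^2 - 5s + 4: two numbers with sum 5 and product 4 are 4 and 1, so s^2 - 5s + 4 = (s - 4)(s - 1).
Hence p(s) = (s - 4) (s - 1), with roots 1, 4.
At least one eigenvalue has non-negative real part, so the system is not asymptotically stable.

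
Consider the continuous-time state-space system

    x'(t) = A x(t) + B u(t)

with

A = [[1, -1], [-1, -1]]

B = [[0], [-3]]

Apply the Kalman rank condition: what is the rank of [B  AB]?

2

AB = [[3], [3]]
Controllability matrix C = [B  AB] = [[0, 3], [-3, 3]]
det(C) = 0·3 - 3·(-3) = 0 - (-9) = 9 ≠ 0, so rank(C) = 2.
rank(C) = 2 = n, so the pair (A, B) is completely controllable.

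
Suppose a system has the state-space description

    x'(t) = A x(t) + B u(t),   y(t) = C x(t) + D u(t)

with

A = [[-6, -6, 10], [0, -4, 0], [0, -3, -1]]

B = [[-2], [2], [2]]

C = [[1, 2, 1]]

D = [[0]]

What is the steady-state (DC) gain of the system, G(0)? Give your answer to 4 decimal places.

G(0) = C(-A)^{-1}B + D = -C A^{-1} B + D.
det A = -24, so A^{-1} = (1/-24)·adj(A) = [[-1/6, 3/2, -5/3], [0, -1/4, 0], [0, 3/4, -1]]
A^{-1} B = [0, -1/2, -1/2]^T
C A^{-1} B = -3/2
G(0) = D - C A^{-1} B = 0 - (-3/2) = 3/2 ≈ 1.5000

1.5000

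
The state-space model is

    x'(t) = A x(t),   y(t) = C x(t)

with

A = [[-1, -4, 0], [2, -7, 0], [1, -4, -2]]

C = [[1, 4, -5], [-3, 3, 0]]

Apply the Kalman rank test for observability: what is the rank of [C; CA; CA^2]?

CA = [[2, -12, 10], [9, -9, 0]]
CA^2 = [[-16, 36, -20], [-27, 27, 0]]
Observability matrix O = [C; CA; CA^2] = [[1, 4, -5], [-3, 3, 0], [2, -12, 10], [9, -9, 0], [-16, 36, -20], [-27, 27, 0]]
The columns c1, c2, c3 of O are linearly dependent: c1 + c2 + c3 = 0 (check each entry), so rank(O) ≤ 2.
The 2×2 minor from rows 1, 2, columns 1, 2 is 1·3 - 4·(-3) = 3 - (-12) = 15 ≠ 0, so rank(O) = 2.
rank(O) = 2 < n = 3, so the pair (A, C) is not completely observable.

2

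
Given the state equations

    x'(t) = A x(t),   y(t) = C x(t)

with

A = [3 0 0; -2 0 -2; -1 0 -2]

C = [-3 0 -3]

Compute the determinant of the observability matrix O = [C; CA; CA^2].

0

CA = [[-6, 0, 6]]
CA^2 = [[-24, 0, -12]]
Observability matrix O = [C; CA; CA^2] = [[-3, 0, -3], [-6, 0, 6], [-24, 0, -12]]
Expanding along the first row, det(O) = (-3)·(0·(-12) - 6·0) - 0·((-6)·(-12) - 6·(-24)) + (-3)·((-6)·0 - 0·(-24)) = (-3)·0 - 0·216 + (-3)·0 = 0
Since det(O) = 0, rank(O) < 3 and the system is not completely observable.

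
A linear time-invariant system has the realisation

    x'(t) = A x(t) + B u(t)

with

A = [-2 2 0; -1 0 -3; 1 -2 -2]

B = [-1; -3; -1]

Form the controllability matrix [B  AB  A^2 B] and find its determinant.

AB = [[-4], [4], [7]]
A^2B = [[16], [-17], [-26]]
Controllability matrix C = [B  AB  A^2B] = [[-1, -4, 16], [-3, 4, -17], [-1, 7, -26]]
Expanding along the first row, det(C) = (-1)·(4·(-26) - (-17)·7) - (-4)·((-3)·(-26) - (-17)·(-1)) + 16·((-3)·7 - 4·(-1)) = (-1)·15 - (-4)·61 + 16·(-17) = -43
Since det(C) ≠ 0, rank(C) = 3 and the system is completely controllable.

-43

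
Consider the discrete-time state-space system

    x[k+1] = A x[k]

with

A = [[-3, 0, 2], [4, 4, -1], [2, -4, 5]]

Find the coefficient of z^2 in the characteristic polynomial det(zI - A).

Expand det(zI - A) for the 3×3 matrix.
p(z) = z^3 - 6z^2 - 15z + 96.
(Check: constant term = det(-A) = (-1)^3 det A = 96; coefficient of z^2 = -tr A = -6.)
The coefficient of z^2 is -6.

-6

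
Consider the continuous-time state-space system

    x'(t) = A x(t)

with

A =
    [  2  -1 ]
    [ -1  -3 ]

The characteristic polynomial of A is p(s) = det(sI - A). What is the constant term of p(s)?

-7

For a 2×2 matrix, det(sI - A) = s^2 - (tr A)s + det A.
tr A = -1, det A = -7.
So p(s) = s^2 + s - 7.
The constant term is -7.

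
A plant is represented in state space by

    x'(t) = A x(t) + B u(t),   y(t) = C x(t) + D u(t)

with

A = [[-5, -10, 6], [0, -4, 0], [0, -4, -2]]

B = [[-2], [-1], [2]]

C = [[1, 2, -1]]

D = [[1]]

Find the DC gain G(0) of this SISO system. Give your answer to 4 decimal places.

0.9000

G(0) = C(-A)^{-1}B + D = -C A^{-1} B + D.
det A = -40, so A^{-1} = (1/-40)·adj(A) = [[-1/5, 11/10, -3/5], [0, -1/4, 0], [0, 1/2, -1/2]]
A^{-1} B = [-19/10, 1/4, -3/2]^T
C A^{-1} B = 1/10
G(0) = D - C A^{-1} B = 1 - (1/10) = 9/10 ≈ 0.9000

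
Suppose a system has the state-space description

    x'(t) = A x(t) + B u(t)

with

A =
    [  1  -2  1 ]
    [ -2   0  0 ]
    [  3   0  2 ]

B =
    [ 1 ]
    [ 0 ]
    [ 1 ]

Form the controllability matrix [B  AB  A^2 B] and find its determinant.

AB = [[2], [-2], [5]]
A^2B = [[11], [-4], [16]]
Controllability matrix C = [B  AB  A^2B] = [[1, 2, 11], [0, -2, -4], [1, 5, 16]]
Expanding along the first row, det(C) = 1·((-2)·16 - (-4)·5) - 2·(0·16 - (-4)·1) + 11·(0·5 - (-2)·1) = 1·(-12) - 2·4 + 11·2 = 2
Since det(C) ≠ 0, rank(C) = 3 and the system is completely controllable.

2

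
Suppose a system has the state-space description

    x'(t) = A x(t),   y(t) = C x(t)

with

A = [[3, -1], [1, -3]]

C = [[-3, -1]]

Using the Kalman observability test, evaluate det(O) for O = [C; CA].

-28

CA = [[-10, 6]]
Observability matrix O = [C; CA] = [[-3, -1], [-10, 6]]
det(O) = (-3)·6 - (-1)·(-10) = -18 - 10 = -28
Since det(O) ≠ 0, rank(O) = 2 and the system is completely observable.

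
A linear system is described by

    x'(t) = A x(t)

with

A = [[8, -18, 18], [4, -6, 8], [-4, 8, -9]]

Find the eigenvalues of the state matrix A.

det(sI - A) = s^3 - (tr A)s^2 + (M11 + M22 + M33)s - det A, where Mii is the 2×2 principal minor of A obtained by deleting row i and column i.
tr A = 8 + (-6) + (-9) = -7; M11 = (-6)·(-9) - 8·8 = 54 - 64 = -10; M22 = 8·(-9) - 18·(-4) = -72 - (-72) = 0; M33 = 8·(-6) - (-18)·4 = -48 - (-72) = 24; sum of minors = 14.
det A = 8·((-6)·(-9) - 8·8) - (-18)·(4·(-9) - 8·(-4)) + 18·(4·8 - (-6)·(-4)) = 8·(-10) - (-18)·(-4) + 18·8 = -8.
So p(s) = det(sI - A) = s^3 + 7s^2 + 14s + 8.
Rational-root test: any integer root divides 8. Testing small divisors, s = -1 works: p(-1) = -1 + 7 + (-14) + 8 = 0, so (s + 1) is a factor.
Dividing, p(s) = (s + 1)(s^2 + 6s + 8).
Factor s^2 + 6s + 8: two numbers with sum -6 and product 8 are -2 and -4, so s^2 + 6s + 8 = (s + 2)(s + 4).
Hence p(s) = (s + 1) (s + 2) (s + 4), with roots -4, -2, -1.
All eigenvalues have negative real part, so the system is asymptotically stable.

-4, -2, -1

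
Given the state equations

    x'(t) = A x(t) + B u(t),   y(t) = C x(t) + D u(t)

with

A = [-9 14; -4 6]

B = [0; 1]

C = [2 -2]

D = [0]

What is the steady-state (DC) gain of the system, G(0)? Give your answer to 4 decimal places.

5.0000

G(0) = C(-A)^{-1}B + D = -C A^{-1} B + D.
det A = 2, so A^{-1} = (1/2)·adj(A) = [[3, -7], [2, -9/2]]
A^{-1} B = [-7, -9/2]^T
C A^{-1} B = -5
G(0) = D - C A^{-1} B = 0 - (-5) = 5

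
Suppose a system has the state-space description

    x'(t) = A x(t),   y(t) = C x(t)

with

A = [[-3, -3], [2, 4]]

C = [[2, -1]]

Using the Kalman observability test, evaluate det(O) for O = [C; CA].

-28

CA = [[-8, -10]]
Observability matrix O = [C; CA] = [[2, -1], [-8, -10]]
det(O) = 2·(-10) - (-1)·(-8) = -20 - 8 = -28
Since det(O) ≠ 0, rank(O) = 2 and the system is completely observable.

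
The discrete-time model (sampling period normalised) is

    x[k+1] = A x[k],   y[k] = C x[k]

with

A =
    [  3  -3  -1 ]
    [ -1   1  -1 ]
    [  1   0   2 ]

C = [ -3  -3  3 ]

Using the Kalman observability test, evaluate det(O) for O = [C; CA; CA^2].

CA = [[-3, 6, 12]]
CA^2 = [[-3, 15, 21]]
Observability matrix O = [C; CA; CA^2] = [[-3, -3, 3], [-3, 6, 12], [-3, 15, 21]]
Expanding along the first row, det(O) = (-3)·(6·21 - 12·15) - (-3)·((-3)·21 - 12·(-3)) + 3·((-3)·15 - 6·(-3)) = (-3)·(-54) - (-3)·(-27) + 3·(-27) = 0
Since det(O) = 0, rank(O) < 3 and the system is not completely observable.

0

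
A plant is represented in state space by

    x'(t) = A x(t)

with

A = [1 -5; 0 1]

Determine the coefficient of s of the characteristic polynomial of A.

-2

For a 2×2 matrix, det(sI - A) = s^2 - (tr A)s + det A.
tr A = 2, det A = 1.
So p(s) = s^2 - 2s + 1.
The coefficient of s is -2.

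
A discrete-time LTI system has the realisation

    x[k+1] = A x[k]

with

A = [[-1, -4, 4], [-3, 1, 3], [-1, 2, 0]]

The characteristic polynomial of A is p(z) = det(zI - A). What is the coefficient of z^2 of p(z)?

Expand det(zI - A) for the 3×3 matrix.
p(z) = z^3 - 15z + 2.
(Check: constant term = det(-A) = (-1)^3 det A = 2; coefficient of z^2 = -tr A = 0.)
The coefficient of z^2 is 0.

0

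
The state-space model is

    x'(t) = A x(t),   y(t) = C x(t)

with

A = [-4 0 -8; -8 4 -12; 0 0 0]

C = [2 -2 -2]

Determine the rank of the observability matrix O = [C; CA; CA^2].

2

CA = [[8, -8, 8]]
CA^2 = [[32, -32, 32]]
Observability matrix O = [C; CA; CA^2] = [[2, -2, -2], [8, -8, 8], [32, -32, 32]]
The columns c1, c2, c3 of O are linearly dependent: c1 + c2 = 0 (check each entry), so rank(O) ≤ 2.
The 2×2 minor from rows 1, 2, columns 1, 3 is 2·8 - (-2)·8 = 16 - (-16) = 32 ≠ 0, so rank(O) = 2.
rank(O) = 2 < n = 3, so the pair (A, C) is not completely observable.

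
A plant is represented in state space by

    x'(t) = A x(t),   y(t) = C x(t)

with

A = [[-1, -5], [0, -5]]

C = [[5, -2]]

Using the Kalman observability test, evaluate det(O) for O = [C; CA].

CA = [[-5, -15]]
Observability matrix O = [C; CA] = [[5, -2], [-5, -15]]
det(O) = 5·(-15) - (-2)·(-5) = -75 - 10 = -85
Since det(O) ≠ 0, rank(O) = 2 and the system is completely observable.

-85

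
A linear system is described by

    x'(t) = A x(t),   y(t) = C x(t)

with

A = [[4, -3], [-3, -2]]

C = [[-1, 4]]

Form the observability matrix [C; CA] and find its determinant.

CA = [[-16, -5]]
Observability matrix O = [C; CA] = [[-1, 4], [-16, -5]]
det(O) = (-1)·(-5) - 4·(-16) = 5 - (-64) = 69
Since det(O) ≠ 0, rank(O) = 2 and the system is completely observable.

69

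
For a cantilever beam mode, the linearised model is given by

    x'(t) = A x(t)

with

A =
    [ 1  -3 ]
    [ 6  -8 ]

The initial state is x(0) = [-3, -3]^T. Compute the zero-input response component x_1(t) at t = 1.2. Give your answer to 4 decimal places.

det(sI - A) = s^2 - (tr A)s + det A, with tr A = 1 + (-8) = -7 and det A = 1·(-8) - (-3)·6 = -8 - (-18) = 10.
So p(s) = det(sI - A) = s^2 + 7s + 10.
Factor s^2 + 7s + 10: two numbers with sum -7 and product 10 are -2 and -5, so s^2 + 7s + 10 = (s + 2)(s + 5).
Hence p(s) = (s + 2) (s + 5), with roots -5, -2.
The eigenvalues -5, -2 are distinct and real, so A is diagonalisable and x(t) = e^{At} x(0) = V diag(e^{λ_i t}) V^{-1} x(0), where the columns of V are the eigenvectors.
λ = -5: A - (-5)I = [[6, -3], [6, -3]]. Row 1 gives 6·v1 + (-3)·v2 = 0, so take v_1 = [1, 2]^T.
λ = -2: A - (-2)I = [[3, -3], [6, -6]]. Row 1 gives 3·v1 + (-3)·v2 = 0, so take v_2 = [1, 1]^T.
V = [v_1 v_2] = [[1, 1], [2, 1]] has det V = -1, so V^{-1} = adj(V)/det V = [[-1, 1], [2, -1]].
Modal coordinates z(0) = V^{-1} x(0): (-1)·(-3) + 1·(-3) = 0; 2·(-3) + (-1)·(-3) = -3; so z(0) = [0, -3]^T.
x_1(t) = Σ_i (v_i)_1 · z_i(0) · e^{λ_i t} (row 1 of V times the modal terms).
x_1(1.2) = 1·0·e^{-5·1.2} + 1·(-3)·e^{-2·1.2} = 0·0.002479 + (-3)·0.090718 = -0.2722.

-0.2722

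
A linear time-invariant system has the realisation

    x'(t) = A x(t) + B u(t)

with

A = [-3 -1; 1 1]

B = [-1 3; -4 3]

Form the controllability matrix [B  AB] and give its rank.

2

AB = [[7, -12], [-5, 6]]
Controllability matrix C = [B  AB] = [[-1, 3, 7, -12], [-4, 3, -5, 6]]
Take the 2×2 submatrix of C formed by columns 1, 2: [[-1, 3], [-4, 3]]. Its determinant is (-1)·3 - 3·(-4) = -3 - (-12) = 9 ≠ 0.
So rank(C) ≥ 2; since C has 2 rows, rank(C) = 2.
rank(C) = 2 = n, so the pair (A, B) is completely controllable.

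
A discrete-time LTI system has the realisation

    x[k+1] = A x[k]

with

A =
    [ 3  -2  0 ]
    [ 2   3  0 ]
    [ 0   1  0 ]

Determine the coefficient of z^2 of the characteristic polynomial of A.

Expand det(zI - A) for the 3×3 matrix.
p(z) = z^3 - 6z^2 + 13z.
(Check: constant term = det(-A) = (-1)^3 det A = 0; coefficient of z^2 = -tr A = -6.)
The coefficient of z^2 is -6.

-6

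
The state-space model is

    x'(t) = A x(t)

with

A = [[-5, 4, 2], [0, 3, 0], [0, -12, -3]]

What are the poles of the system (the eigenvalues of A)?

-5, -3, 3

det(sI - A) = s^3 - (tr A)s^2 + (M11 + M22 + M33)s - det A, where Mii is the 2×2 principal minor of A obtained by deleting row i and column i.
tr A = (-5) + 3 + (-3) = -5; M11 = 3·(-3) - 0·(-12) = -9 - 0 = -9; M22 = (-5)·(-3) - 2·0 = 15 - 0 = 15; M33 = (-5)·3 - 4·0 = -15 - 0 = -15; sum of minors = -9.
det A = (-5)·(3·(-3) - 0·(-12)) - 4·(0·(-3) - 0·0) + 2·(0·(-12) - 3·0) = (-5)·(-9) - 4·0 + 2·0 = 45.
So p(s) = det(sI - A) = s^3 + 5s^2 - 9s - 45.
Rational-root test: any integer root divides -45. Testing small divisors, s = -3 works: p(-3) = -27 + 45 + 27 + (-45) = 0, so (s + 3) is a factor.
Dividing, p(s) = (s + 3)(s^2 + 2s - 15).
Factor s^2 + 2s - 15: two numbers with sum -2 and product -15 are 3 and -5, so s^2 + 2s - 15 = (s - 3)(s + 5).
Hence p(s) = (s - 3) (s + 3) (s + 5), with roots -5, -3, 3.
At least one eigenvalue has non-negative real part, so the system is not asymptotically stable.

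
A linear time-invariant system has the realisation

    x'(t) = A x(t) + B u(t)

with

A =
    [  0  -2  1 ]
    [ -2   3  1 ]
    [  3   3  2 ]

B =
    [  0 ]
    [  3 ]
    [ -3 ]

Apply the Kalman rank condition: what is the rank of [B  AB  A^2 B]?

AB = [[-9], [6], [3]]
A^2B = [[-9], [39], [-3]]
Controllability matrix C = [B  AB  A^2B] = [[0, -9, -9], [3, 6, 39], [-3, 3, -3]]
det(C) = 0·(6·(-3) - 39·3) - (-9)·(3·(-3) - 39·(-3)) + (-9)·(3·3 - 6·(-3)) = 0·(-135) - (-9)·108 + (-9)·27 = 729 ≠ 0, so rank(C) = 3.
rank(C) = 3 = n, so the pair (A, B) is completely controllable.

3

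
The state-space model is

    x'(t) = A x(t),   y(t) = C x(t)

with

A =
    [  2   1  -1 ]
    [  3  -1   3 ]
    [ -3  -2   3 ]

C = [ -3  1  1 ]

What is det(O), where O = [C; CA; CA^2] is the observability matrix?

-873

CA = [[-6, -6, 9]]
CA^2 = [[-57, -18, 15]]
Observability matrix O = [C; CA; CA^2] = [[-3, 1, 1], [-6, -6, 9], [-57, -18, 15]]
Expanding along the first row, det(O) = (-3)·((-6)·15 - 9·(-18)) - 1·((-6)·15 - 9·(-57)) + 1·((-6)·(-18) - (-6)·(-57)) = (-3)·72 - 1·423 + 1·(-234) = -873
Since det(O) ≠ 0, rank(O) = 3 and the system is completely observable.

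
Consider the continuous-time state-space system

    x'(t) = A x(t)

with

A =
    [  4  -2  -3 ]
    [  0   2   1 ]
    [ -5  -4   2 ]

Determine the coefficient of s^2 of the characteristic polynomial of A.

-8

Expand det(sI - A) for the 3×3 matrix.
p(s) = s^3 - 8s^2 + 9s - 12.
(Check: constant term = det(-A) = (-1)^3 det A = -12; coefficient of s^2 = -tr A = -8.)
The coefficient of s^2 is -8.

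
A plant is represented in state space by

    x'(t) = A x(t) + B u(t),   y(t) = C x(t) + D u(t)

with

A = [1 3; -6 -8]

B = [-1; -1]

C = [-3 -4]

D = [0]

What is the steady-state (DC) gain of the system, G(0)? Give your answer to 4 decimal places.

0.5000

G(0) = C(-A)^{-1}B + D = -C A^{-1} B + D.
det A = 10, so A^{-1} = (1/10)·adj(A) = [[-4/5, -3/10], [3/5, 1/10]]
A^{-1} B = [11/10, -7/10]^T
C A^{-1} B = -1/2
G(0) = D - C A^{-1} B = 0 - (-1/2) = 1/2 ≈ 0.5000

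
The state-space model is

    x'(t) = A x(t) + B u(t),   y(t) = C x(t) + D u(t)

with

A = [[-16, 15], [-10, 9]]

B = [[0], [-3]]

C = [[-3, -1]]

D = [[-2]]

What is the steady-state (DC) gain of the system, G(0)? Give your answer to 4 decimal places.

G(0) = C(-A)^{-1}B + D = -C A^{-1} B + D.
det A = 6, so A^{-1} = (1/6)·adj(A) = [[3/2, -5/2], [5/3, -8/3]]
A^{-1} B = [15/2, 8]^T
C A^{-1} B = -61/2
G(0) = D - C A^{-1} B = -2 - (-61/2) = 57/2 ≈ 28.5000

28.5000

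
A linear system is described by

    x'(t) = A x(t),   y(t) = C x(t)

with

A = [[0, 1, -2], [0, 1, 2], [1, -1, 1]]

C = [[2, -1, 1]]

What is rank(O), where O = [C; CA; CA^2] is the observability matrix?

3

CA = [[1, 0, -5]]
CA^2 = [[-5, 6, -7]]
Observability matrix O = [C; CA; CA^2] = [[2, -1, 1], [1, 0, -5], [-5, 6, -7]]
det(O) = 2·(0·(-7) - (-5)·6) - (-1)·(1·(-7) - (-5)·(-5)) + 1·(1·6 - 0·(-5)) = 2·30 - (-1)·(-32) + 1·6 = 34 ≠ 0, so rank(O) = 3.
rank(O) = 3 = n, so the pair (A, C) is completely observable.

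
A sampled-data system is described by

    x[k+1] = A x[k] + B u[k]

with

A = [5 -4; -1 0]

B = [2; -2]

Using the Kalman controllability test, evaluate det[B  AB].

32

AB = [[18], [-2]]
Controllability matrix C = [B  AB] = [[2, 18], [-2, -2]]
det(C) = 2·(-2) - 18·(-2) = -4 - (-36) = 32
Since det(C) ≠ 0, rank(C) = 2 and the system is completely controllable.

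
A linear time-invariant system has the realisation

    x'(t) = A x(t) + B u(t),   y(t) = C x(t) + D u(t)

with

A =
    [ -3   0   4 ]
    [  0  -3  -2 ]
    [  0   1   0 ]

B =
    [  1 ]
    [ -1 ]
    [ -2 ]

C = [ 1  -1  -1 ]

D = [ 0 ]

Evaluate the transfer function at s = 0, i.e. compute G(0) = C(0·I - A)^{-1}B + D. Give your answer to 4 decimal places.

-2.8333

G(0) = C(-A)^{-1}B + D = -C A^{-1} B + D.
det A = -6, so A^{-1} = (1/-6)·adj(A) = [[-1/3, -2/3, -2], [0, 0, 1], [0, -1/2, -3/2]]
A^{-1} B = [13/3, -2, 7/2]^T
C A^{-1} B = 17/6
G(0) = D - C A^{-1} B = 0 - (17/6) = -17/6 ≈ -2.8333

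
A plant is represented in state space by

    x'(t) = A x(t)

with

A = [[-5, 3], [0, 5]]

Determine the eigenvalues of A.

det(sI - A) = s^2 - (tr A)s + det A, with tr A = (-5) + 5 = 0 and det A = (-5)·5 - 3·0 = -25 - 0 = -25.
So p(s) = det(sI - A) = s^2 - 25.
Factor s^2 - 25: two numbers with sum 0 and product -25 are 5 and -5, so s^2 - 25 = (s - 5)(s + 5).
Hence p(s) = (s - 5) (s + 5), with roots -5, 5.
At least one eigenvalue has non-negative real part, so the system is not asymptotically stable.

-5, 5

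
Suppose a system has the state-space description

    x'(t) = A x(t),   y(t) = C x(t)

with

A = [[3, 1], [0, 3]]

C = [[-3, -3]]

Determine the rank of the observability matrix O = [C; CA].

2

CA = [[-9, -12]]
Observability matrix O = [C; CA] = [[-3, -3], [-9, -12]]
det(O) = (-3)·(-12) - (-3)·(-9) = 36 - 27 = 9 ≠ 0, so rank(O) = 2.
rank(O) = 2 = n, so the pair (A, C) is completely observable.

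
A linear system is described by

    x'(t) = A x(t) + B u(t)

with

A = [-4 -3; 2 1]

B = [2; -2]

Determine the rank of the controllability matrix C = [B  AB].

AB = [[-2], [2]]
Controllability matrix C = [B  AB] = [[2, -2], [-2, 2]]
Every column of C is a scalar multiple of column 1 = [2, -2] (multipliers 1, -1), so the columns span a one-dimensional space.
C ≠ 0, hence rank(C) = 1.
rank(C) = 1 < n = 2, so the pair (A, B) is not completely controllable.

1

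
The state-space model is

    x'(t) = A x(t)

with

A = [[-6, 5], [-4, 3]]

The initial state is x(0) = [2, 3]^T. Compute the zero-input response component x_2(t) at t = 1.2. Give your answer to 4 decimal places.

det(sI - A) = s^2 - (tr A)s + det A, with tr A = (-6) + 3 = -3 and det A = (-6)·3 - 5·(-4) = -18 - (-20) = 2.
So p(s) = det(sI - A) = s^2 + 3s + 2.
Factor s^2 + 3s + 2: two numbers with sum -3 and product 2 are -1 and -2, so s^2 + 3s + 2 = (s + 1)(s + 2).
Hence p(s) = (s + 1) (s + 2), with roots -2, -1.
The eigenvalues -2, -1 are distinct and real, so A is diagonalisable and x(t) = e^{At} x(0) = V diag(e^{λ_i t}) V^{-1} x(0), where the columns of V are the eigenvectors.
λ = -2: A - (-2)I = [[-4, 5], [-4, 5]]. Row 1 gives (-4)·v1 + 5·v2 = 0, so take v_1 = [5, 4]^T.
λ = -1: A - (-1)I = [[-5, 5], [-4, 4]]. Row 1 gives (-5)·v1 + 5·v2 = 0, so take v_2 = [1, 1]^T.
V = [v_1 v_2] = [[5, 1], [4, 1]] has det V = 1, so V^{-1} = adj(V)/det V = [[1, -1], [-4, 5]].
Modal coordinates z(0) = V^{-1} x(0): 1·2 + (-1)·3 = -1; (-4)·2 + 5·3 = 7; so z(0) = [-1, 7]^T.
x_2(t) = Σ_i (v_i)_2 · z_i(0) · e^{λ_i t} (row 2 of V times the modal terms).
x_2(1.2) = 4·(-1)·e^{-2·1.2} + 1·7·e^{-1·1.2} = (-4)·0.090718 + 7·0.301194 = 1.7455.

1.7455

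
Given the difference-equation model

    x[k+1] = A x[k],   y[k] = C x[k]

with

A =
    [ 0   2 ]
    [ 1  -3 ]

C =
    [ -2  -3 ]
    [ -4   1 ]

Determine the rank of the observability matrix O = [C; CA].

2

CA = [[-3, 5], [1, -11]]
Observability matrix O = [C; CA] = [[-2, -3], [-4, 1], [-3, 5], [1, -11]]
Take the 2×2 submatrix of O formed by rows 1, 2: [[-2, -3], [-4, 1]]. Its determinant is (-2)·1 - (-3)·(-4) = -2 - 12 = -14 ≠ 0.
So rank(O) ≥ 2; since O has 2 columns, rank(O) = 2.
rank(O) = 2 = n, so the pair (A, C) is completely observable.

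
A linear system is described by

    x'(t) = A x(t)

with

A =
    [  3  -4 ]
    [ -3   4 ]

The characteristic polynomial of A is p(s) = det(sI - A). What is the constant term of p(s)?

For a 2×2 matrix, det(sI - A) = s^2 - (tr A)s + det A.
tr A = 7, det A = 0.
So p(s) = s^2 - 7s.
The constant term is 0.

0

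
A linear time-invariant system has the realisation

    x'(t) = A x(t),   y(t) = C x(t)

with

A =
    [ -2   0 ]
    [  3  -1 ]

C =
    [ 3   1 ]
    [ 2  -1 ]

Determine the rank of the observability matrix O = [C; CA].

2

CA = [[-3, -1], [-7, 1]]
Observability matrix O = [C; CA] = [[3, 1], [2, -1], [-3, -1], [-7, 1]]
Take the 2×2 submatrix of O formed by rows 1, 2: [[3, 1], [2, -1]]. Its determinant is 3·(-1) - 1·2 = -3 - 2 = -5 ≠ 0.
So rank(O) ≥ 2; since O has 2 columns, rank(O) = 2.
rank(O) = 2 = n, so the pair (A, C) is completely observable.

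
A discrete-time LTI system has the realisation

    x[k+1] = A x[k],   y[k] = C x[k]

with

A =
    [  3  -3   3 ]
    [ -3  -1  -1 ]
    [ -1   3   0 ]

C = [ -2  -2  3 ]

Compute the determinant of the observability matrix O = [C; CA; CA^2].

CA = [[-3, 17, -4]]
CA^2 = [[-56, -20, -26]]
Observability matrix O = [C; CA; CA^2] = [[-2, -2, 3], [-3, 17, -4], [-56, -20, -26]]
Expanding along the first row, det(O) = (-2)·(17·(-26) - (-4)·(-20)) - (-2)·((-3)·(-26) - (-4)·(-56)) + 3·((-3)·(-20) - 17·(-56)) = (-2)·(-522) - (-2)·(-146) + 3·1012 = 3788
Since det(O) ≠ 0, rank(O) = 3 and the system is completely observable.

3788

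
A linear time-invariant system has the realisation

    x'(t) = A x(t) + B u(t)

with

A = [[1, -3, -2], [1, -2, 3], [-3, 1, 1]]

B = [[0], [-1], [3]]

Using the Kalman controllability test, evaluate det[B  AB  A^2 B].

1505

AB = [[-3], [11], [2]]
A^2B = [[-40], [-19], [22]]
Controllability matrix C = [B  AB  A^2B] = [[0, -3, -40], [-1, 11, -19], [3, 2, 22]]
Expanding along the first row, det(C) = 0·(11·22 - (-19)·2) - (-3)·((-1)·22 - (-19)·3) + (-40)·((-1)·2 - 11·3) = 0·280 - (-3)·35 + (-40)·(-35) = 1505
Since det(C) ≠ 0, rank(C) = 3 and the system is completely controllable.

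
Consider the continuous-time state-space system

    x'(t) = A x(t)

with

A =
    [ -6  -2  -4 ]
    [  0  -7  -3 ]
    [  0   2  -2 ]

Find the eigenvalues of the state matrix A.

-6, -5, -4

det(sI - A) = s^3 - (tr A)s^2 + (M11 + M22 + M33)s - det A, where Mii is the 2×2 principal minor of A obtained by deleting row i and column i.
tr A = (-6) + (-7) + (-2) = -15; M11 = (-7)·(-2) - (-3)·2 = 14 - (-6) = 20; M22 = (-6)·(-2) - (-4)·0 = 12 - 0 = 12; M33 = (-6)·(-7) - (-2)·0 = 42 - 0 = 42; sum of minors = 74.
det A = (-6)·((-7)·(-2) - (-3)·2) - (-2)·(0·(-2) - (-3)·0) + (-4)·(0·2 - (-7)·0) = (-6)·20 - (-2)·0 + (-4)·0 = -120.
So p(s) = det(sI - A) = s^3 + 15s^2 + 74s + 120.
Rational-root test: any integer root divides 120. Testing small divisors, s = -4 works: p(-4) = -64 + 240 + (-296) + 120 = 0, so (s + 4) is a factor.
Dividing, p(s) = (s + 4)(s^2 + 11s + 30).
Factor s^2 + 11s + 30: two numbers with sum -11 and product 30 are -5 and -6, so s^2 + 11s + 30 = (s + 5)(s + 6).
Hence p(s) = (s + 4) (s + 5) (s + 6), with roots -6, -5, -4.
All eigenvalues have negative real part, so the system is asymptotically stable.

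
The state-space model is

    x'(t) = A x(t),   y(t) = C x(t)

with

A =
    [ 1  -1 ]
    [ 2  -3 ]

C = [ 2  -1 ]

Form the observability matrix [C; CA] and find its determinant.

CA = [[0, 1]]
Observability matrix O = [C; CA] = [[2, -1], [0, 1]]
det(O) = 2·1 - (-1)·0 = 2 - 0 = 2
Since det(O) ≠ 0, rank(O) = 2 and the system is completely observable.

2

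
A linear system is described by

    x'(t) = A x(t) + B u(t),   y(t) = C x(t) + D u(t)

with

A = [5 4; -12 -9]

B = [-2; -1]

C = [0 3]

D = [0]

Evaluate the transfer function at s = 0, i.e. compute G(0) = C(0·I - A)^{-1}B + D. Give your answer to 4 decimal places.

29.0000

G(0) = C(-A)^{-1}B + D = -C A^{-1} B + D.
det A = 3, so A^{-1} = (1/3)·adj(A) = [[-3, -4/3], [4, 5/3]]
A^{-1} B = [22/3, -29/3]^T
C A^{-1} B = -29
G(0) = D - C A^{-1} B = 0 - (-29) = 29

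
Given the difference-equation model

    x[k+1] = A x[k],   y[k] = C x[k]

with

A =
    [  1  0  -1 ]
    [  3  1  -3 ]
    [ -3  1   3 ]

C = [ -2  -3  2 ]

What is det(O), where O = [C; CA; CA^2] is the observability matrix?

CA = [[-17, -1, 17]]
CA^2 = [[-71, 16, 71]]
Observability matrix O = [C; CA; CA^2] = [[-2, -3, 2], [-17, -1, 17], [-71, 16, 71]]
Expanding along the first row, det(O) = (-2)·((-1)·71 - 17·16) - (-3)·((-17)·71 - 17·(-71)) + 2·((-17)·16 - (-1)·(-71)) = (-2)·(-343) - (-3)·0 + 2·(-343) = 0
Since det(O) = 0, rank(O) < 3 and the system is not completely observable.

0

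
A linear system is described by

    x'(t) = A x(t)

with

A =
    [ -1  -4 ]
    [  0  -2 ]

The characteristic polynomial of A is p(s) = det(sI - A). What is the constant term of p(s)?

2

For a 2×2 matrix, det(sI - A) = s^2 - (tr A)s + det A.
tr A = -3, det A = 2.
So p(s) = s^2 + 3s + 2.
The constant term is 2.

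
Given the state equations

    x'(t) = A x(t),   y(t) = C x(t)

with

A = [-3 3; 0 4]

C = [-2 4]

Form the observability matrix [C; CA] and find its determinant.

-44

CA = [[6, 10]]
Observability matrix O = [C; CA] = [[-2, 4], [6, 10]]
det(O) = (-2)·10 - 4·6 = -20 - 24 = -44
Since det(O) ≠ 0, rank(O) = 2 and the system is completely observable.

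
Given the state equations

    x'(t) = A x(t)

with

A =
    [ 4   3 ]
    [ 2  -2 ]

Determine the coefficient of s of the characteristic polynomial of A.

For a 2×2 matrix, det(sI - A) = s^2 - (tr A)s + det A.
tr A = 2, det A = -14.
So p(s) = s^2 - 2s - 14.
The coefficient of s is -2.

-2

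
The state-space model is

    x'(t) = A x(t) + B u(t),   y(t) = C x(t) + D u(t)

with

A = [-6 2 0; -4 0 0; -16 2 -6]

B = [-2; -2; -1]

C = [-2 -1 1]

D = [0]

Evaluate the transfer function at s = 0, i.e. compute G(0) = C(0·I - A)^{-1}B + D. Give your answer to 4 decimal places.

2.5000

G(0) = C(-A)^{-1}B + D = -C A^{-1} B + D.
det A = -48, so A^{-1} = (1/-48)·adj(A) = [[0, -1/4, 0], [1/2, -3/4, 0], [1/6, 5/12, -1/6]]
A^{-1} B = [1/2, 1/2, -1]^T
C A^{-1} B = -5/2
G(0) = D - C A^{-1} B = 0 - (-5/2) = 5/2 ≈ 2.5000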